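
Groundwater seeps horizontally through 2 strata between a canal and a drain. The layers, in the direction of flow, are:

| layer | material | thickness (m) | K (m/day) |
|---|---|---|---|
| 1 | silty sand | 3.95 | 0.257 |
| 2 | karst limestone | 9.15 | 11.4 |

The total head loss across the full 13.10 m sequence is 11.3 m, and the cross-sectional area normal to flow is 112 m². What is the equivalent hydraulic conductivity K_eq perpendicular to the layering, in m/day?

Flow is perpendicular to layering, so the layers act in series and the equivalent K is the thickness-weighted harmonic mean.
Total thickness L = 3.95 + 9.15 = 13.10 m.
Σ(b_i/K_i) = 3.95/0.257 + 9.15/11.4 = 16.17 d.
K_eq = L / Σ(b_i/K_i) = 13.10 / 16.17 = 0.8100 m/day.

0.810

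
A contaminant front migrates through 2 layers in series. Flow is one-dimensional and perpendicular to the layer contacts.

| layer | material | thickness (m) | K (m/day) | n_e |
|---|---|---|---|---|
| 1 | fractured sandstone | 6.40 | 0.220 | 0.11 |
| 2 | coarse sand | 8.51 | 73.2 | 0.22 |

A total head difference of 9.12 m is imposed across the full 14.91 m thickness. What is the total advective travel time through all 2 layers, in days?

With flow normal to the layers, continuity requires the same specific discharge q through every layer.
Σ(b_i/K_i) = 6.40/0.220 + 8.51/73.2 = 29.21 d.
q = Δh / Σ(b_i/K_i) = 9.12 / 29.21 = 0.3123 m/day.
In each layer the seepage velocity is v_i = q/n_i, so the layer transit time is t_i = b_i·n_i / q:
  layer 1 (fractured sandstone): t_1 = 6.40 × 0.11 / 0.3123 = 2.255 d
  layer 2 (coarse sand): t_2 = 8.51 × 0.22 / 0.3123 = 5.996 d
Total t = Σ t_i = 8.250 days.

8.25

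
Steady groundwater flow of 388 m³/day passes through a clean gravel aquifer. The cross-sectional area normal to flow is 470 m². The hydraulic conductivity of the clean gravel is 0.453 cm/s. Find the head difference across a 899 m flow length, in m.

1.90

Convert K: 0.453 cm/s × 864 = 391.4 m/day.
From Q = K·A·i, i = Q / (K·A) = 388 / (391.4 × 470.0) = 0.002109.
Head loss Δh = i · L = 0.002109 × 899 = 1.896 m.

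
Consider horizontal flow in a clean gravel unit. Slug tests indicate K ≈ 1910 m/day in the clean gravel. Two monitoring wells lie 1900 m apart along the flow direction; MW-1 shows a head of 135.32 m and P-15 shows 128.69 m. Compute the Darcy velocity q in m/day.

6.66

Hydraulic gradient i = (135.32 − 128.69) / 1900 = 6.63 / 1900 = 0.003489.
Specific discharge q = K · i = 1910 × 0.003489 = 6.665 m/day.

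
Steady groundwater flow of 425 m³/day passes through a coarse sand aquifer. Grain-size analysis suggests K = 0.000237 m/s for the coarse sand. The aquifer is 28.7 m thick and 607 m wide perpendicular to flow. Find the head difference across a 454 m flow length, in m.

0.541

Convert K: 0.000237 m/s × 86400 = 20.48 m/day.
Cross-sectional area A = 607 × 28.7 = 17421 m².
From Q = K·A·i, i = Q / (K·A) = 425 / (20.48 × 17421) = 0.001191.
Head loss Δh = i · L = 0.001191 × 454 = 0.5409 m.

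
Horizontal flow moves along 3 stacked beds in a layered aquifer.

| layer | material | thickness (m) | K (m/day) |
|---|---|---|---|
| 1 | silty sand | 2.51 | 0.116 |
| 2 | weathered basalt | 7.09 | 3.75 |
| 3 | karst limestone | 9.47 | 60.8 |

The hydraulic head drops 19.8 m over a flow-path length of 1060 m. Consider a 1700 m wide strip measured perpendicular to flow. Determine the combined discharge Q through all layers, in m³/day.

19100

Flow is parallel to layering, so each bed carries its own Darcy discharge and the transmissivities add.
Σ(K_i·b_i) = 0.116×2.51 + 3.75×7.09 + 60.8×9.47 = 602.7 m²/day.
Hydraulic gradient i = Δh / L = 19.8 / 1060 = 0.01868.
Q = Σ(K_i·b_i) · W · i = 602.7 × 1700 × 0.01868 = 19137 m³/day.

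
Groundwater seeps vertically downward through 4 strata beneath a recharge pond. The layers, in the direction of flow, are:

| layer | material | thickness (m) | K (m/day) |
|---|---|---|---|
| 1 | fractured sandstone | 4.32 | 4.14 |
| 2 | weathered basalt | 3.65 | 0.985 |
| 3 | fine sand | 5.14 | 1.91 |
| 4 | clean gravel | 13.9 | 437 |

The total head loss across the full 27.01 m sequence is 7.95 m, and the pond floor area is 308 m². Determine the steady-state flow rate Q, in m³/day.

Flow is perpendicular to layering, so the layers act in series and the equivalent K is the thickness-weighted harmonic mean.
Total thickness L = 4.32 + 3.65 + 5.14 + 13.9 = 27.01 m.
Σ(b_i/K_i) = 4.32/4.14 + 3.65/0.985 + 5.14/1.91 + 13.9/437 = 7.472 d.
K_eq = L / Σ(b_i/K_i) = 27.01 / 7.472 = 3.615 m/day.
Q = K_eq · A · (Δh/L) = 3.615 × 308 × (7.95/27.01) = 327.7 m³/day.

328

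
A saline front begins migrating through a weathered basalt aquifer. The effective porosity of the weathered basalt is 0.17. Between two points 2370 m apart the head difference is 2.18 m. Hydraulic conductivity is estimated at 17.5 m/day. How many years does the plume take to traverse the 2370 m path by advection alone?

Hydraulic gradient i = Δh / L = 2.18 / 2370 = 0.0009198.
Darcy flux q = K · i = 17.50 × 0.0009198 = 0.01610 m/day.
Seepage velocity v = q / n_e = 0.01610 / 0.17 = 0.09469 m/day.
Travel time t = L / v = 2370 / 0.09469 = 25029 days = 68.53 years.

68.5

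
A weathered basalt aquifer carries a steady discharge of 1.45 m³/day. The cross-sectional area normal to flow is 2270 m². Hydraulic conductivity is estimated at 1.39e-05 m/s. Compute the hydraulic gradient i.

Convert K: 1.39e-05 m/s × 86400 = 1.201 m/day.
From Q = K·A·i, i = Q / (K·A) = 1.45 / (1.201 × 2270) = 0.0005319.

0.000532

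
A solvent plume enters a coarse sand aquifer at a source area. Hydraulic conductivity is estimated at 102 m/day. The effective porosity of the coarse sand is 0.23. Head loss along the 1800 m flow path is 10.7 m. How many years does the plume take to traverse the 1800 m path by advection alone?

1.87

Hydraulic gradient i = Δh / L = 10.7 / 1800 = 0.005944.
Darcy flux q = K · i = 102.0 × 0.005944 = 0.6063 m/day.
Seepage velocity v = q / n_e = 0.6063 / 0.23 = 2.636 m/day.
Travel time t = L / v = 1800 / 2.636 = 682.8 days = 1.869 years.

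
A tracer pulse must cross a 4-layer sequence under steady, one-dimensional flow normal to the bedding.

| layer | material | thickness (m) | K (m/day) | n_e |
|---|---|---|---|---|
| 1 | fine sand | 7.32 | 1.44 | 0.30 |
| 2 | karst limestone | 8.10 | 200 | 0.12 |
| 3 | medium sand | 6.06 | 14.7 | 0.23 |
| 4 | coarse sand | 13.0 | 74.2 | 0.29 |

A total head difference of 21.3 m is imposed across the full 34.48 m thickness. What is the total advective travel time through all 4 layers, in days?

With flow normal to the layers, continuity requires the same specific discharge q through every layer.
Σ(b_i/K_i) = 7.32/1.44 + 8.10/200 + 6.06/14.7 + 13.0/74.2 = 5.711 d.
q = Δh / Σ(b_i/K_i) = 21.3 / 5.711 = 3.729 m/day.
In each layer the seepage velocity is v_i = q/n_i, so the layer transit time is t_i = b_i·n_i / q:
  layer 1 (fine sand): t_1 = 7.32 × 0.30 / 3.729 = 0.5888 d
  layer 2 (karst limestone): t_2 = 8.10 × 0.12 / 3.729 = 0.2606 d
  layer 3 (medium sand): t_3 = 6.06 × 0.23 / 3.729 = 0.3737 d
  layer 4 (coarse sand): t_4 = 13.0 × 0.29 / 3.729 = 1.011 d
Total t = Σ t_i = 2.234 days.

2.23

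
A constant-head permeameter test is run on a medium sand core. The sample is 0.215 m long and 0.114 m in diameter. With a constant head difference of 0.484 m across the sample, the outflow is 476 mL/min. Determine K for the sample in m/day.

Cross-sectional area A = π·(d/2)² = π × (0.114/2)² = 0.01021 m².
Convert discharge: 476 mL/min = 7.933e-06 m³/s.
Darcy's law rearranged: K = Q·L / (A·Δh) = 7.933e-06 × 0.215 / (0.01021 × 0.484) = 0.0003453 m/s = 29.83 m/day.

29.8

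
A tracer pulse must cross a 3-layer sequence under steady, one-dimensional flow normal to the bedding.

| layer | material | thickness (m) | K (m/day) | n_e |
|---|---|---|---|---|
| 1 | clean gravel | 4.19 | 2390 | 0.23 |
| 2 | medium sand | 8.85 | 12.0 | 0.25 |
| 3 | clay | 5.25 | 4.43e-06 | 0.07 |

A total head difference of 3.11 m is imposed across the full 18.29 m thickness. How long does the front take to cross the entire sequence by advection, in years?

3700

With flow normal to the layers, continuity requires the same specific discharge q through every layer.
Σ(b_i/K_i) = 4.19/2390 + 8.85/12.0 + 5.25/4.43e-06 = 1.185e+06 d.
q = Δh / Σ(b_i/K_i) = 3.11 / 1.185e+06 = 2.624e-06 m/day.
In each layer the seepage velocity is v_i = q/n_i, so the layer transit time is t_i = b_i·n_i / q:
  layer 1 (clean gravel): t_1 = 4.19 × 0.23 / 2.624e-06 = 3.672e+05 d
  layer 2 (medium sand): t_2 = 8.85 × 0.25 / 2.624e-06 = 8.431e+05 d
  layer 3 (clay): t_3 = 5.25 × 0.07 / 2.624e-06 = 1.400e+05 d
Total t = Σ t_i = 1.350e+06 days = 3697 years.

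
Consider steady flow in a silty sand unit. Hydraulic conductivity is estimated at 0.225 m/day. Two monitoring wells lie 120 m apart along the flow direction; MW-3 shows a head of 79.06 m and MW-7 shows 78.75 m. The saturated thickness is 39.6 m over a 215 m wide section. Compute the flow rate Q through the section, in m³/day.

Cross-sectional area A = 215 × 39.6 = 8514 m².
Hydraulic gradient i = (79.06 − 78.75) / 120 = 0.31 / 120 = 0.002583.
Darcy's law: Q = K · A · i = 0.2250 × 8514 × 0.002583 = 4.949 m³/day.

4.95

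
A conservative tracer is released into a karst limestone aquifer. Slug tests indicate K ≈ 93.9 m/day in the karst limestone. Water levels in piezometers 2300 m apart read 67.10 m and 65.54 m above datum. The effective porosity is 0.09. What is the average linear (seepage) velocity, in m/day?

0.708

Hydraulic gradient i = (67.10 − 65.54) / 2300 = 1.56 / 2300 = 0.0006783.
Darcy flux q = K · i = 93.90 × 0.0006783 = 0.06369 m/day.
Seepage velocity v = q / n_e = 0.06369 / 0.09 = 0.7077 m/day.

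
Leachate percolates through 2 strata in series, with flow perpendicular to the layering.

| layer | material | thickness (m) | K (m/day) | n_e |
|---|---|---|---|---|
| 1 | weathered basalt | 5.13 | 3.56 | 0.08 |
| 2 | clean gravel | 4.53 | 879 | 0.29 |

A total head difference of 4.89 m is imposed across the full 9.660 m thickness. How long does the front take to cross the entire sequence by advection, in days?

0.510

With flow normal to the layers, continuity requires the same specific discharge q through every layer.
Σ(b_i/K_i) = 5.13/3.56 + 4.53/879 = 1.446 d.
q = Δh / Σ(b_i/K_i) = 4.89 / 1.446 = 3.381 m/day.
In each layer the seepage velocity is v_i = q/n_i, so the layer transit time is t_i = b_i·n_i / q:
  layer 1 (weathered basalt): t_1 = 5.13 × 0.08 / 3.381 = 0.1214 d
  layer 2 (clean gravel): t_2 = 4.53 × 0.29 / 3.381 = 0.3885 d
Total t = Σ t_i = 0.5099 days.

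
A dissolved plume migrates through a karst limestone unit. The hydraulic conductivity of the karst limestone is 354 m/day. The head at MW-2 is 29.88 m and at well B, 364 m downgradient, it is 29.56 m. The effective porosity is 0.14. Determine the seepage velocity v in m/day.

Hydraulic gradient i = (29.88 − 29.56) / 364 = 0.32 / 364 = 0.0008791.
Darcy flux q = K · i = 354.0 × 0.0008791 = 0.3112 m/day.
Seepage velocity v = q / n_e = 0.3112 / 0.14 = 2.223 m/day.

2.22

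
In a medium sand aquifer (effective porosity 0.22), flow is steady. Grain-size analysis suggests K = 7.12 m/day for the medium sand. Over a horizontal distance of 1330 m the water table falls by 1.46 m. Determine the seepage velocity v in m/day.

0.0355

Hydraulic gradient i = Δh / L = 1.46 / 1330 = 0.001098.
Darcy flux q = K · i = 7.120 × 0.001098 = 0.007816 m/day.
Seepage velocity v = q / n_e = 0.007816 / 0.22 = 0.03553 m/day.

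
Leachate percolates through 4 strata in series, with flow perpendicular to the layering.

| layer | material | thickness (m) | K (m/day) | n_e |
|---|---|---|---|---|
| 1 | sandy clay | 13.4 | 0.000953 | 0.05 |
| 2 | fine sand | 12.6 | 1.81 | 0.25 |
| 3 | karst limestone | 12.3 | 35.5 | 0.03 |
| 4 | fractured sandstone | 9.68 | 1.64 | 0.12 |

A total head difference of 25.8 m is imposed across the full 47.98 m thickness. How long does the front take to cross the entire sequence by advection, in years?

With flow normal to the layers, continuity requires the same specific discharge q through every layer.
Σ(b_i/K_i) = 13.4/0.000953 + 12.6/1.81 + 12.3/35.5 + 9.68/1.64 = 14074 d.
q = Δh / Σ(b_i/K_i) = 25.8 / 14074 = 0.001833 m/day.
In each layer the seepage velocity is v_i = q/n_i, so the layer transit time is t_i = b_i·n_i / q:
  layer 1 (sandy clay): t_1 = 13.4 × 0.05 / 0.001833 = 365.5 d
  layer 2 (fine sand): t_2 = 12.6 × 0.25 / 0.001833 = 1718 d
  layer 3 (karst limestone): t_3 = 12.3 × 0.03 / 0.001833 = 201.3 d
  layer 4 (fractured sandstone): t_4 = 9.68 × 0.12 / 0.001833 = 633.7 d
Total t = Σ t_i = 2919 days = 7.991 years.

7.99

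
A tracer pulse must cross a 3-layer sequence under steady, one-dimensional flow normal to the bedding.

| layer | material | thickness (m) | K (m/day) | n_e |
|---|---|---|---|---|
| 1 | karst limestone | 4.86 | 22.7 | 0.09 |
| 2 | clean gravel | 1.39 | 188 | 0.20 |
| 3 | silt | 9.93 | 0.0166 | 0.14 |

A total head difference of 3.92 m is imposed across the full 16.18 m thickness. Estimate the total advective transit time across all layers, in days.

321

With flow normal to the layers, continuity requires the same specific discharge q through every layer.
Σ(b_i/K_i) = 4.86/22.7 + 1.39/188 + 9.93/0.0166 = 598.4 d.
q = Δh / Σ(b_i/K_i) = 3.92 / 598.4 = 0.006551 m/day.
In each layer the seepage velocity is v_i = q/n_i, so the layer transit time is t_i = b_i·n_i / q:
  layer 1 (karst limestone): t_1 = 4.86 × 0.09 / 0.006551 = 66.77 d
  layer 2 (clean gravel): t_2 = 1.39 × 0.20 / 0.006551 = 42.44 d
  layer 3 (silt): t_3 = 9.93 × 0.14 / 0.006551 = 212.2 d
Total t = Σ t_i = 321.4 days.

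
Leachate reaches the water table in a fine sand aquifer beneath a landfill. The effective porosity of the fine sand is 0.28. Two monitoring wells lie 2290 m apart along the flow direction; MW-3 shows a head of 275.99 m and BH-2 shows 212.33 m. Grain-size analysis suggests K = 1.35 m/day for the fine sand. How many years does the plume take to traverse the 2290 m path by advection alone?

Hydraulic gradient i = (275.99 − 212.33) / 2290 = 63.66 / 2290 = 0.02780.
Darcy flux q = K · i = 1.350 × 0.02780 = 0.03753 m/day.
Seepage velocity v = q / n_e = 0.03753 / 0.28 = 0.1340 m/day.
Travel time t = L / v = 2290 / 0.1340 = 17086 days = 46.78 years.

46.8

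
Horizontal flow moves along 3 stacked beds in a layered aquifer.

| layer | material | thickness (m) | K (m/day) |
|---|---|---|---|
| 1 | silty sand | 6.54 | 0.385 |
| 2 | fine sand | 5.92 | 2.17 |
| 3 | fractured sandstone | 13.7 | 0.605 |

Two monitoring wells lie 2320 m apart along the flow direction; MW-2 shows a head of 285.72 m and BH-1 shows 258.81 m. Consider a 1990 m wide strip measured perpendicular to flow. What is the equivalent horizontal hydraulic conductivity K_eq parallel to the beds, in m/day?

0.904

Flow is parallel to layering, so each bed carries its own Darcy discharge and the transmissivities add.
Σ(K_i·b_i) = 0.385×6.54 + 2.17×5.92 + 0.605×13.7 = 23.65 m²/day.
Total thickness b = 26.16 m, so K_eq = Σ(K_i·b_i)/b = 0.9042 m/day.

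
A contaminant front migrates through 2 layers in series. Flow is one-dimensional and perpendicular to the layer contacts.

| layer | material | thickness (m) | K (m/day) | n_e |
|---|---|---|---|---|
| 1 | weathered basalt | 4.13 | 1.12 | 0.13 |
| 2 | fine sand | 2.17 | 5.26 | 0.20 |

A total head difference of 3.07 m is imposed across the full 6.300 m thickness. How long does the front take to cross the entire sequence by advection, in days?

With flow normal to the layers, continuity requires the same specific discharge q through every layer.
Σ(b_i/K_i) = 4.13/1.12 + 2.17/5.26 = 4.100 d.
q = Δh / Σ(b_i/K_i) = 3.07 / 4.100 = 0.7488 m/day.
In each layer the seepage velocity is v_i = q/n_i, so the layer transit time is t_i = b_i·n_i / q:
  layer 1 (weathered basalt): t_1 = 4.13 × 0.13 / 0.7488 = 0.7170 d
  layer 2 (fine sand): t_2 = 2.17 × 0.20 / 0.7488 = 0.5796 d
Total t = Σ t_i = 1.297 days.

1.30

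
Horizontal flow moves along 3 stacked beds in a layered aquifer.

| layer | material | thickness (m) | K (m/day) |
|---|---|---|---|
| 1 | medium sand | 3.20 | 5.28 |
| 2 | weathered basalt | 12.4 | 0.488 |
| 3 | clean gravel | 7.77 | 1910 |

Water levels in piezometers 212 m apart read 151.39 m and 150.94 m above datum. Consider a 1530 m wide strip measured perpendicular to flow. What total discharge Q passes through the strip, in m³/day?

48300

Flow is parallel to layering, so each bed carries its own Darcy discharge and the transmissivities add.
Σ(K_i·b_i) = 5.28×3.20 + 0.488×12.4 + 1910×7.77 = 14864 m²/day.
Hydraulic gradient i = (151.39 − 150.94) / 212 = 0.45 / 212 = 0.002123.
Q = Σ(K_i·b_i) · W · i = 14864 × 1530 × 0.002123 = 48272 m³/day.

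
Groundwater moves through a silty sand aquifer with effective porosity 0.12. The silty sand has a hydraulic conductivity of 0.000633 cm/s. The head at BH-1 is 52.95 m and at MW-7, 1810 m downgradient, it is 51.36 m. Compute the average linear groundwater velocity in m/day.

0.00400

Convert K: 0.000633 cm/s × 864 = 0.5469 m/day.
Hydraulic gradient i = (52.95 − 51.36) / 1810 = 1.59 / 1810 = 0.0008785.
Darcy flux q = K · i = 0.5469 × 0.0008785 = 0.0004804 m/day.
Seepage velocity v = q / n_e = 0.0004804 / 0.12 = 0.004004 m/day.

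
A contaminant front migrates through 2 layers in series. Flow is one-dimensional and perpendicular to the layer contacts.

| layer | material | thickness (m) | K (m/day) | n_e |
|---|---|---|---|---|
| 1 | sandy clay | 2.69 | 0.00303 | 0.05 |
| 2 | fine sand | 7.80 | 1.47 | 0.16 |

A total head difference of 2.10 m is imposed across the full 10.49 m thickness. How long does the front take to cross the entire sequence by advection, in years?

With flow normal to the layers, continuity requires the same specific discharge q through every layer.
Σ(b_i/K_i) = 2.69/0.00303 + 7.80/1.47 = 893.1 d.
q = Δh / Σ(b_i/K_i) = 2.10 / 893.1 = 0.002351 m/day.
In each layer the seepage velocity is v_i = q/n_i, so the layer transit time is t_i = b_i·n_i / q:
  layer 1 (sandy clay): t_1 = 2.69 × 0.05 / 0.002351 = 57.20 d
  layer 2 (fine sand): t_2 = 7.80 × 0.16 / 0.002351 = 530.8 d
Total t = Σ t_i = 588.0 days = 1.610 years.

1.61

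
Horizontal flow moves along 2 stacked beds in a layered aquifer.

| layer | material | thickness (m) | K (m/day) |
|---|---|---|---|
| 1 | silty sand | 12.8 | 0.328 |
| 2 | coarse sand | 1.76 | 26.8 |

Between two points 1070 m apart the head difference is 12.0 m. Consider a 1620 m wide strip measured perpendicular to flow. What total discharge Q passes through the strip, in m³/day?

933

Flow is parallel to layering, so each bed carries its own Darcy discharge and the transmissivities add.
Σ(K_i·b_i) = 0.328×12.8 + 26.8×1.76 = 51.37 m²/day.
Hydraulic gradient i = Δh / L = 12.0 / 1070 = 0.01121.
Q = Σ(K_i·b_i) · W · i = 51.37 × 1620 × 0.01121 = 933.2 m³/day.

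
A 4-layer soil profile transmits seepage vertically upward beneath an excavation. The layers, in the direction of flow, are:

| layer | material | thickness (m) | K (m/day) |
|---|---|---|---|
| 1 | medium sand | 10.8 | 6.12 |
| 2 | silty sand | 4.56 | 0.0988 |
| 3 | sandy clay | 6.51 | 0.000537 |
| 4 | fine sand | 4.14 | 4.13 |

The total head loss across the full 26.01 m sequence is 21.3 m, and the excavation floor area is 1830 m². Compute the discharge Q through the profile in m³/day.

Flow is perpendicular to layering, so the layers act in series and the equivalent K is the thickness-weighted harmonic mean.
Total thickness L = 10.8 + 4.56 + 6.51 + 4.14 = 26.01 m.
Σ(b_i/K_i) = 10.8/6.12 + 4.56/0.0988 + 6.51/0.000537 + 4.14/4.13 = 12172 d.
K_eq = L / Σ(b_i/K_i) = 26.01 / 12172 = 0.002137 m/day.
Q = K_eq · A · (Δh/L) = 0.002137 × 1830 × (21.3/26.01) = 3.202 m³/day.

3.20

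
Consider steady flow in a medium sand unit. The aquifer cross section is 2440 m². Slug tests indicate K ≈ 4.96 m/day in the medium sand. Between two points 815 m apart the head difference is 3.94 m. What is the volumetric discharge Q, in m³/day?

58.5

Hydraulic gradient i = Δh / L = 3.94 / 815 = 0.004834.
Darcy's law: Q = K · A · i = 4.960 × 2440 × 0.004834 = 58.51 m³/day.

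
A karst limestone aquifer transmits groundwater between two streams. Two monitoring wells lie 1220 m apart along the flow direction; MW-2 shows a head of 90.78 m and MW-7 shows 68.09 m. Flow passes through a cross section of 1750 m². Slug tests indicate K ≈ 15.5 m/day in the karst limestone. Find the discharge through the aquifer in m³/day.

504

Hydraulic gradient i = (90.78 − 68.09) / 1220 = 22.69 / 1220 = 0.01860.
Darcy's law: Q = K · A · i = 15.50 × 1750 × 0.01860 = 504.5 m³/day.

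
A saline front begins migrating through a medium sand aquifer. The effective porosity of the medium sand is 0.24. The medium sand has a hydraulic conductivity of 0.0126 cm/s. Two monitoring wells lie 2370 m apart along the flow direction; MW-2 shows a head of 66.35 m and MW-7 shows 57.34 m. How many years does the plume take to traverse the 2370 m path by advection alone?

37.6

Convert K: 0.0126 cm/s × 864 = 10.89 m/day.
Hydraulic gradient i = (66.35 − 57.34) / 2370 = 9.01 / 2370 = 0.003802.
Darcy flux q = K · i = 10.89 × 0.003802 = 0.04139 m/day.
Seepage velocity v = q / n_e = 0.04139 / 0.24 = 0.1724 m/day.
Travel time t = L / v = 2370 / 0.1724 = 13744 days = 37.63 years.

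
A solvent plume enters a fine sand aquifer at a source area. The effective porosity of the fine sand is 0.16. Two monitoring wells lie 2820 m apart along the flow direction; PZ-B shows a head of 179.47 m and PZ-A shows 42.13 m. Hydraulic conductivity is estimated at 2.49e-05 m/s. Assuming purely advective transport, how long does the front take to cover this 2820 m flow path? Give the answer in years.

11.8

Convert K: 2.49e-05 m/s × 86400 = 2.151 m/day.
Hydraulic gradient i = (179.47 − 42.13) / 2820 = 137.34 / 2820 = 0.04870.
Darcy flux q = K · i = 2.151 × 0.04870 = 0.1048 m/day.
Seepage velocity v = q / n_e = 0.1048 / 0.16 = 0.6548 m/day.
Travel time t = L / v = 2820 / 0.6548 = 4306 days = 11.79 years.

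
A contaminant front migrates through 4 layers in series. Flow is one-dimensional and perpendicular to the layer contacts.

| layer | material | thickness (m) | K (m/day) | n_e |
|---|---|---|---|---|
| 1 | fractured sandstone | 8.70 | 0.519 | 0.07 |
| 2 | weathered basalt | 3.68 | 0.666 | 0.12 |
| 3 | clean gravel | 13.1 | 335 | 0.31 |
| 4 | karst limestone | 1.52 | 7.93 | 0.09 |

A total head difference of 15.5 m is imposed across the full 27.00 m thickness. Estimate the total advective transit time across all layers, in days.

With flow normal to the layers, continuity requires the same specific discharge q through every layer.
Σ(b_i/K_i) = 8.70/0.519 + 3.68/0.666 + 13.1/335 + 1.52/7.93 = 22.52 d.
q = Δh / Σ(b_i/K_i) = 15.5 / 22.52 = 0.6883 m/day.
In each layer the seepage velocity is v_i = q/n_i, so the layer transit time is t_i = b_i·n_i / q:
  layer 1 (fractured sandstone): t_1 = 8.70 × 0.07 / 0.6883 = 0.8848 d
  layer 2 (weathered basalt): t_2 = 3.68 × 0.12 / 0.6883 = 0.6416 d
  layer 3 (clean gravel): t_3 = 13.1 × 0.31 / 0.6883 = 5.900 d
  layer 4 (karst limestone): t_4 = 1.52 × 0.09 / 0.6883 = 0.1988 d
Total t = Σ t_i = 7.625 days.

7.63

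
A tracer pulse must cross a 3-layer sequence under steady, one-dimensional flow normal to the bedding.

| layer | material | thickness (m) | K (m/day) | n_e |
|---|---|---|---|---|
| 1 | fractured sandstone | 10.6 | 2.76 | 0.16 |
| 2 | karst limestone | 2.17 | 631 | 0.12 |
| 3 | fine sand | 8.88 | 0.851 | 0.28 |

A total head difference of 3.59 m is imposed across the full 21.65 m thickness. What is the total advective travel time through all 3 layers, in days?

With flow normal to the layers, continuity requires the same specific discharge q through every layer.
Σ(b_i/K_i) = 10.6/2.76 + 2.17/631 + 8.88/0.851 = 14.28 d.
q = Δh / Σ(b_i/K_i) = 3.59 / 14.28 = 0.2514 m/day.
In each layer the seepage velocity is v_i = q/n_i, so the layer transit time is t_i = b_i·n_i / q:
  layer 1 (fractured sandstone): t_1 = 10.6 × 0.16 / 0.2514 = 6.746 d
  layer 2 (karst limestone): t_2 = 2.17 × 0.12 / 0.2514 = 1.036 d
  layer 3 (fine sand): t_3 = 8.88 × 0.28 / 0.2514 = 9.889 d
Total t = Σ t_i = 17.67 days.

17.7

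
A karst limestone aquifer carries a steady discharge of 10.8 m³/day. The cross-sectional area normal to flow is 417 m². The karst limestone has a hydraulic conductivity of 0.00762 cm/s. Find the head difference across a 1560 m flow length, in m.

Convert K: 0.00762 cm/s × 864 = 6.584 m/day.
From Q = K·A·i, i = Q / (K·A) = 10.8 / (6.584 × 417.0) = 0.003934.
Head loss Δh = i · L = 0.003934 × 1560 = 6.137 m.

6.14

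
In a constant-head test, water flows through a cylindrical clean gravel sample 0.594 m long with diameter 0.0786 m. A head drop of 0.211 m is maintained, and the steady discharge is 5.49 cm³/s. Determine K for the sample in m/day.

Cross-sectional area A = π·(d/2)² = π × (0.0786/2)² = 0.004852 m².
Convert discharge: 5.49 cm³/s = 5.490e-06 m³/s.
Darcy's law rearranged: K = Q·L / (A·Δh) = 5.490e-06 × 0.594 / (0.004852 × 0.211) = 0.003185 m/s = 275.2 m/day.

275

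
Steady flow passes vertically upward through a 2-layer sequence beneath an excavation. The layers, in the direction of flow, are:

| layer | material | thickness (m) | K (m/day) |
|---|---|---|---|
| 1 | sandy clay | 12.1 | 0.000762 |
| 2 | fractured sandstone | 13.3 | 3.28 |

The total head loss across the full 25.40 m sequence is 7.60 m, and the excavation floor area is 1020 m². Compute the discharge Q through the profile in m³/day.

0.488

Flow is perpendicular to layering, so the layers act in series and the equivalent K is the thickness-weighted harmonic mean.
Total thickness L = 12.1 + 13.3 = 25.40 m.
Σ(b_i/K_i) = 12.1/0.000762 + 13.3/3.28 = 15883 d.
K_eq = L / Σ(b_i/K_i) = 25.40 / 15883 = 0.001599 m/day.
Q = K_eq · A · (Δh/L) = 0.001599 × 1020 × (7.60/25.40) = 0.4881 m³/day.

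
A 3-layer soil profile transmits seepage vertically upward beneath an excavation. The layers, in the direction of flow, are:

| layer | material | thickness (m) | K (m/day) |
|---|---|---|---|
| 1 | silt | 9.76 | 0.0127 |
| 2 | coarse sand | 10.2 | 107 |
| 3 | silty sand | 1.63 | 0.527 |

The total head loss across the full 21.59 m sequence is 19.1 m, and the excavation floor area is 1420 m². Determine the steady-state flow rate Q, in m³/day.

Flow is perpendicular to layering, so the layers act in series and the equivalent K is the thickness-weighted harmonic mean.
Total thickness L = 9.76 + 10.2 + 1.63 = 21.59 m.
Σ(b_i/K_i) = 9.76/0.0127 + 10.2/107 + 1.63/0.527 = 771.7 d.
K_eq = L / Σ(b_i/K_i) = 21.59 / 771.7 = 0.02798 m/day.
Q = K_eq · A · (Δh/L) = 0.02798 × 1420 × (19.1/21.59) = 35.15 m³/day.

35.1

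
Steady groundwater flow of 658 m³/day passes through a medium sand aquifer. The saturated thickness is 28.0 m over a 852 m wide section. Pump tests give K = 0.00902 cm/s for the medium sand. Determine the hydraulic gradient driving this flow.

Convert K: 0.00902 cm/s × 864 = 7.793 m/day.
Cross-sectional area A = 852 × 28.0 = 23856 m².
From Q = K·A·i, i = Q / (K·A) = 658 / (7.793 × 23856) = 0.003539.

0.00354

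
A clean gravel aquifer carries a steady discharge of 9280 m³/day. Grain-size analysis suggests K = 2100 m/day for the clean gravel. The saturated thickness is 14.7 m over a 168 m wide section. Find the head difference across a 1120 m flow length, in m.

2.00

Cross-sectional area A = 168 × 14.7 = 2470 m².
From Q = K·A·i, i = Q / (K·A) = 9280 / (2100 × 2470) = 0.001789.
Head loss Δh = i · L = 0.001789 × 1120 = 2.004 m.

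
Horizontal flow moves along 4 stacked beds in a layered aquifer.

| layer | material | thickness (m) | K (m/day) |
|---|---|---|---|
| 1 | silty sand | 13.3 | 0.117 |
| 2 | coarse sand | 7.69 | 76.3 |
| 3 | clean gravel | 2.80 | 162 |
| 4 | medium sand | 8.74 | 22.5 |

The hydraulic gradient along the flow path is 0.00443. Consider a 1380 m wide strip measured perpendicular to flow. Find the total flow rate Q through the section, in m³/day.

7570

Flow is parallel to layering, so each bed carries its own Darcy discharge and the transmissivities add.
Σ(K_i·b_i) = 0.117×13.3 + 76.3×7.69 + 162×2.80 + 22.5×8.74 = 1239 m²/day.
Hydraulic gradient i = 0.00443.
Q = Σ(K_i·b_i) · W · i = 1239 × 1380 × 0.004430 = 7572 m³/day.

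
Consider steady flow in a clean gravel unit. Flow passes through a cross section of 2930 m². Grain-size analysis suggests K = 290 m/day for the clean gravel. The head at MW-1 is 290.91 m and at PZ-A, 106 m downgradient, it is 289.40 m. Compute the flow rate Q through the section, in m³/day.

Hydraulic gradient i = (290.91 − 289.40) / 106 = 1.51 / 106 = 0.01425.
Darcy's law: Q = K · A · i = 290.0 × 2930 × 0.01425 = 12104 m³/day.

12100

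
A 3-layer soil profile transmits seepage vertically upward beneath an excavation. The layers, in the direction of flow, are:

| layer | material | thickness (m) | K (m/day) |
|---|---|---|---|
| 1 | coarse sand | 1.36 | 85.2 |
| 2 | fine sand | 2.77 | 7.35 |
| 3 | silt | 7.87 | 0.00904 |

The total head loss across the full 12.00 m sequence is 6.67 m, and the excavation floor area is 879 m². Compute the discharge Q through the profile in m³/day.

Flow is perpendicular to layering, so the layers act in series and the equivalent K is the thickness-weighted harmonic mean.
Total thickness L = 1.36 + 2.77 + 7.87 = 12.00 m.
Σ(b_i/K_i) = 1.36/85.2 + 2.77/7.35 + 7.87/0.00904 = 871.0 d.
K_eq = L / Σ(b_i/K_i) = 12.00 / 871.0 = 0.01378 m/day.
Q = K_eq · A · (Δh/L) = 0.01378 × 879 × (6.67/12.00) = 6.732 m³/day.

6.73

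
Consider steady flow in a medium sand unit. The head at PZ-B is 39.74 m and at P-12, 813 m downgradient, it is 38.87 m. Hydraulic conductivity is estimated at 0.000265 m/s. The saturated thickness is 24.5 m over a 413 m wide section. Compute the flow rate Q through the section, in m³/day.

Convert K: 0.000265 m/s × 86400 = 22.90 m/day.
Cross-sectional area A = 413 × 24.5 = 10118 m².
Hydraulic gradient i = (39.74 − 38.87) / 813 = 0.87 / 813 = 0.001070.
Darcy's law: Q = K · A · i = 22.90 × 10118 × 0.001070 = 247.9 m³/day.

248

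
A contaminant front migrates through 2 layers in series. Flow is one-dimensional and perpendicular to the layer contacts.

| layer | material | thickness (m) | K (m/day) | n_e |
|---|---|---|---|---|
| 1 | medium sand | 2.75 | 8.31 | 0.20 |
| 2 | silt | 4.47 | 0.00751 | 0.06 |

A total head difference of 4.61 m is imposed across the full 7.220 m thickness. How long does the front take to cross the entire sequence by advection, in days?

With flow normal to the layers, continuity requires the same specific discharge q through every layer.
Σ(b_i/K_i) = 2.75/8.31 + 4.47/0.00751 = 595.5 d.
q = Δh / Σ(b_i/K_i) = 4.61 / 595.5 = 0.007741 m/day.
In each layer the seepage velocity is v_i = q/n_i, so the layer transit time is t_i = b_i·n_i / q:
  layer 1 (medium sand): t_1 = 2.75 × 0.20 / 0.007741 = 71.05 d
  layer 2 (silt): t_2 = 4.47 × 0.06 / 0.007741 = 34.65 d
Total t = Σ t_i = 105.7 days.

106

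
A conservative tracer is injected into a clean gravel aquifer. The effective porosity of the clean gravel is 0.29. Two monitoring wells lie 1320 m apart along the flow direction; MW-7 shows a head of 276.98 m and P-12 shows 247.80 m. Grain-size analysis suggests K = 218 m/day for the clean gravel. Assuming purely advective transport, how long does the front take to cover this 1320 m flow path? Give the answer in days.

Hydraulic gradient i = (276.98 − 247.80) / 1320 = 29.18 / 1320 = 0.02211.
Darcy flux q = K · i = 218.0 × 0.02211 = 4.819 m/day.
Seepage velocity v = q / n_e = 4.819 / 0.29 = 16.62 m/day.
Travel time t = L / v = 1320 / 16.62 = 79.43 days.

79.4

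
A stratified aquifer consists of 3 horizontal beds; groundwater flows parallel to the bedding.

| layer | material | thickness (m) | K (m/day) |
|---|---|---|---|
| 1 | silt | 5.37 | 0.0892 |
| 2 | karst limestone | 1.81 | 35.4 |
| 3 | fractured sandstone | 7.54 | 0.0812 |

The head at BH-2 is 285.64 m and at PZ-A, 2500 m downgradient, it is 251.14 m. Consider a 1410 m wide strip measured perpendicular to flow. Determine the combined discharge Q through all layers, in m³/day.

Flow is parallel to layering, so each bed carries its own Darcy discharge and the transmissivities add.
Σ(K_i·b_i) = 0.0892×5.37 + 35.4×1.81 + 0.0812×7.54 = 65.17 m²/day.
Hydraulic gradient i = (285.64 − 251.14) / 2500 = 34.5 / 2500 = 0.01380.
Q = Σ(K_i·b_i) · W · i = 65.17 × 1410 × 0.01380 = 1268 m³/day.

1270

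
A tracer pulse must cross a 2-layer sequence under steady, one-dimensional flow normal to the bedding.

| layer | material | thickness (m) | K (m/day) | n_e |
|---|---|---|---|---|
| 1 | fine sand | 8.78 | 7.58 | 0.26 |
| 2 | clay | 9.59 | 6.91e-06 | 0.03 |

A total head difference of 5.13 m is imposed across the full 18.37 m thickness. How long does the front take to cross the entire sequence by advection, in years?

With flow normal to the layers, continuity requires the same specific discharge q through every layer.
Σ(b_i/K_i) = 8.78/7.58 + 9.59/6.91e-06 = 1.388e+06 d.
q = Δh / Σ(b_i/K_i) = 5.13 / 1.388e+06 = 3.696e-06 m/day.
In each layer the seepage velocity is v_i = q/n_i, so the layer transit time is t_i = b_i·n_i / q:
  layer 1 (fine sand): t_1 = 8.78 × 0.26 / 3.696e-06 = 6.176e+05 d
  layer 2 (clay): t_2 = 9.59 × 0.03 / 3.696e-06 = 77833 d
Total t = Σ t_i = 6.954e+05 days = 1904 years.

1900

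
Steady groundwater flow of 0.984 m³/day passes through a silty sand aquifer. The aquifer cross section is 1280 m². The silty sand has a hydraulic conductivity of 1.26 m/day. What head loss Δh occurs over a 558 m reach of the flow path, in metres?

0.340

From Q = K·A·i, i = Q / (K·A) = 0.984 / (1.260 × 1280) = 0.0006101.
Head loss Δh = i · L = 0.0006101 × 558 = 0.3404 m.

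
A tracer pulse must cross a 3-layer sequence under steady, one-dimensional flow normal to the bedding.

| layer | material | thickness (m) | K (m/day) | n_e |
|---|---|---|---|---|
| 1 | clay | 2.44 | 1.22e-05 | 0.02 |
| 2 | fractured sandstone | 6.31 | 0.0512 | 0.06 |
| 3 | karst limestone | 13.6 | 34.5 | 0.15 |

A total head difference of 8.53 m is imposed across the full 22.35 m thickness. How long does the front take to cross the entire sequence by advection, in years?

With flow normal to the layers, continuity requires the same specific discharge q through every layer.
Σ(b_i/K_i) = 2.44/1.22e-05 + 6.31/0.0512 + 13.6/34.5 = 2.001e+05 d.
q = Δh / Σ(b_i/K_i) = 8.53 / 2.001e+05 = 4.262e-05 m/day.
In each layer the seepage velocity is v_i = q/n_i, so the layer transit time is t_i = b_i·n_i / q:
  layer 1 (clay): t_1 = 2.44 × 0.02 / 4.262e-05 = 1145 d
  layer 2 (fractured sandstone): t_2 = 6.31 × 0.06 / 4.262e-05 = 8882 d
  layer 3 (karst limestone): t_3 = 13.6 × 0.15 / 4.262e-05 = 47861 d
Total t = Σ t_i = 57888 days = 158.5 years.

158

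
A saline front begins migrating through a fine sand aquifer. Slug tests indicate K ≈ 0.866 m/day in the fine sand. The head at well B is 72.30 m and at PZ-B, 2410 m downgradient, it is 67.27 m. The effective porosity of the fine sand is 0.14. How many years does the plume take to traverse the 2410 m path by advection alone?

511

Hydraulic gradient i = (72.30 − 67.27) / 2410 = 5.03 / 2410 = 0.002087.
Darcy flux q = K · i = 0.8660 × 0.002087 = 0.001807 m/day.
Seepage velocity v = q / n_e = 0.001807 / 0.14 = 0.01291 m/day.
Travel time t = L / v = 2410 / 0.01291 = 1.867e+05 days = 511.1 years.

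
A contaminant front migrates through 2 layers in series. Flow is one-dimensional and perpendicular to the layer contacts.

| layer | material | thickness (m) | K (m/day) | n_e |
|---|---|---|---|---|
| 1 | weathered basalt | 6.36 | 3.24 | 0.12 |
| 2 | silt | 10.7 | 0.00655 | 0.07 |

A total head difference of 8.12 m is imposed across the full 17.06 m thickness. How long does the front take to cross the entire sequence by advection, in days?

305

With flow normal to the layers, continuity requires the same specific discharge q through every layer.
Σ(b_i/K_i) = 6.36/3.24 + 10.7/0.00655 = 1636 d.
q = Δh / Σ(b_i/K_i) = 8.12 / 1636 = 0.004965 m/day.
In each layer the seepage velocity is v_i = q/n_i, so the layer transit time is t_i = b_i·n_i / q:
  layer 1 (weathered basalt): t_1 = 6.36 × 0.12 / 0.004965 = 153.7 d
  layer 2 (silt): t_2 = 10.7 × 0.07 / 0.004965 = 150.9 d
Total t = Σ t_i = 304.6 days.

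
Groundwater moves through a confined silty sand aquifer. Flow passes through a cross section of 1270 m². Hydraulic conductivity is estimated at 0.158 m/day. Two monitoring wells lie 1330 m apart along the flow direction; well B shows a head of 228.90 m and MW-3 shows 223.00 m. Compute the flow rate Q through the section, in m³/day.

Hydraulic gradient i = (228.90 − 223.00) / 1330 = 5.9 / 1330 = 0.004436.
Darcy's law: Q = K · A · i = 0.1580 × 1270 × 0.004436 = 0.8901 m³/day.

0.890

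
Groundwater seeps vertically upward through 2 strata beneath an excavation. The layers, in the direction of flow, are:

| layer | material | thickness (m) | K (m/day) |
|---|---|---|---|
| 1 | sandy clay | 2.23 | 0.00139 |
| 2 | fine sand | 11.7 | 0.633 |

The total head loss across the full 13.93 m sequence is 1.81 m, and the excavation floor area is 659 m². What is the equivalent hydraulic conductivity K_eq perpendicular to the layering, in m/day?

0.00858

Flow is perpendicular to layering, so the layers act in series and the equivalent K is the thickness-weighted harmonic mean.
Total thickness L = 2.23 + 11.7 = 13.93 m.
Σ(b_i/K_i) = 2.23/0.00139 + 11.7/0.633 = 1623 d.
K_eq = L / Σ(b_i/K_i) = 13.93 / 1623 = 0.008584 m/day.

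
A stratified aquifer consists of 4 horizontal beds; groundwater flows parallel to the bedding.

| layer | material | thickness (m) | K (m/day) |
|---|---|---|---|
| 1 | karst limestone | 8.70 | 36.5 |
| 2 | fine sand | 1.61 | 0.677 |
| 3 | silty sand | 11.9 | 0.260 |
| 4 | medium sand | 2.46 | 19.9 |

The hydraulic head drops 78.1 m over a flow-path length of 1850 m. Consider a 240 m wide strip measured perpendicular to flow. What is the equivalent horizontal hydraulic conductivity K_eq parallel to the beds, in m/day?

Flow is parallel to layering, so each bed carries its own Darcy discharge and the transmissivities add.
Σ(K_i·b_i) = 36.5×8.70 + 0.677×1.61 + 0.260×11.9 + 19.9×2.46 = 370.7 m²/day.
Total thickness b = 24.67 m, so K_eq = Σ(K_i·b_i)/b = 15.03 m/day.

15.0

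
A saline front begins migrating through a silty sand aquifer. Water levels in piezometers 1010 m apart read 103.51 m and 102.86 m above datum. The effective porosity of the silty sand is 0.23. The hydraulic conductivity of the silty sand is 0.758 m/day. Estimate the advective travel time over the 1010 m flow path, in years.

1300

Hydraulic gradient i = (103.51 − 102.86) / 1010 = 0.65 / 1010 = 0.0006436.
Darcy flux q = K · i = 0.7580 × 0.0006436 = 0.0004878 m/day.
Seepage velocity v = q / n_e = 0.0004878 / 0.23 = 0.002121 m/day.
Travel time t = L / v = 1010 / 0.002121 = 4.762e+05 days = 1304 years.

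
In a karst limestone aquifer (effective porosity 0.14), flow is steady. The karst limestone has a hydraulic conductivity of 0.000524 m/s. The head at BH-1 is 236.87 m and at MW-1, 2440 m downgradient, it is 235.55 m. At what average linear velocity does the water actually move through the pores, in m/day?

Convert K: 0.000524 m/s × 86400 = 45.27 m/day.
Hydraulic gradient i = (236.87 − 235.55) / 2440 = 1.32 / 2440 = 0.0005410.
Darcy flux q = K · i = 45.27 × 0.0005410 = 0.02449 m/day.
Seepage velocity v = q / n_e = 0.02449 / 0.14 = 0.1749 m/day.

0.175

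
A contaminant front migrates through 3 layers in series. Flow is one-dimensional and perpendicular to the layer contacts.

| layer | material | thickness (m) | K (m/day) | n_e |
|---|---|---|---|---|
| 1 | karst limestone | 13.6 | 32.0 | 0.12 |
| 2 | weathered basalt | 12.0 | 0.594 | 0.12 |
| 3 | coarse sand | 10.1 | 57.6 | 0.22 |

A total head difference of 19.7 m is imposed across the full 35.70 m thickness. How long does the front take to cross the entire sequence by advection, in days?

5.59

With flow normal to the layers, continuity requires the same specific discharge q through every layer.
Σ(b_i/K_i) = 13.6/32.0 + 12.0/0.594 + 10.1/57.6 = 20.80 d.
q = Δh / Σ(b_i/K_i) = 19.7 / 20.80 = 0.9470 m/day.
In each layer the seepage velocity is v_i = q/n_i, so the layer transit time is t_i = b_i·n_i / q:
  layer 1 (karst limestone): t_1 = 13.6 × 0.12 / 0.9470 = 1.723 d
  layer 2 (weathered basalt): t_2 = 12.0 × 0.12 / 0.9470 = 1.521 d
  layer 3 (coarse sand): t_3 = 10.1 × 0.22 / 0.9470 = 2.346 d
Total t = Σ t_i = 5.590 days.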